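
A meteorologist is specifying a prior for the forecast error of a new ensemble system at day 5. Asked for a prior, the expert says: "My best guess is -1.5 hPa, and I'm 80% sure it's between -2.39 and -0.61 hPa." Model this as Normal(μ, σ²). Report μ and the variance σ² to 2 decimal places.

A symmetric 80% interval runs μ ± z·σ with z = 1.282.
Half-width = 0.89, so σ = 0.89/1.282 = 0.694 and σ² = 0.48.
μ is the stated best guess, -1.50.

μ = -1.50, σ² = 0.48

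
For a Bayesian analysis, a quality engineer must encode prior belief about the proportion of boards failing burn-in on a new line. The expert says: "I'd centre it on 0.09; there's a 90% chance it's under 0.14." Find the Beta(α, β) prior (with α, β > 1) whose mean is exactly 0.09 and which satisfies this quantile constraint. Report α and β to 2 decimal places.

α ≈ 5.24, β ≈ 52.98

With mean 0.09 fixed, write α = 0.09s, β = 0.91s where s = α+β.
Need P(θ < 0.14) = 0.9 under Beta(0.09s, 0.91s). Normal approximation: (q−m)/√(m(1−m)/s) ≈ z_{0.9} = 1.28, so s ≈ 0.09·0.91·(1.28)²/(0.14−0.09)² = 53.8.
At s = 53.8: P(θ<0.14) ≈ 0.893. Adjusting to match 0.9 gives s ≈ 58.22.
So α = 0.09·58.22 ≈ 5.24, β = 0.91·58.22 ≈ 52.98.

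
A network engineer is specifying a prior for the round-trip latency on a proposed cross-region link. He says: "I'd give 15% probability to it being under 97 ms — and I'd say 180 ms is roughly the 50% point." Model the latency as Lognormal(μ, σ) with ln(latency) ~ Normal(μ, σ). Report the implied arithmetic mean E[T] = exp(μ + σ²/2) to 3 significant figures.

If T ~ Lognormal(μ,σ) then ln T ~ Normal(μ,σ), so the p-quantile of ln T is μ + z_p·σ.
ln(97) = 4.575 and ln(180) = 5.193; z_{0.15} = -1.036, z_{0.5} = 0.
σ = (5.193 − 4.575)/(0 − (-1.036)) = 0.597.
μ = 4.575 − (-1.036)·0.597 = 5.193.
E[T] = exp(μ + σ²/2) = exp(5.193 + 0.1779) = 215 ms.

E[T] ≈ 215 ms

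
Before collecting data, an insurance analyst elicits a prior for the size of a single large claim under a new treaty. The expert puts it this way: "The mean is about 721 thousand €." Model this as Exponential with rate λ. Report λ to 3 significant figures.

λ ≈ 0.00139

Exponential mean = 1/λ, so λ = 1/721.0 = 0.00139.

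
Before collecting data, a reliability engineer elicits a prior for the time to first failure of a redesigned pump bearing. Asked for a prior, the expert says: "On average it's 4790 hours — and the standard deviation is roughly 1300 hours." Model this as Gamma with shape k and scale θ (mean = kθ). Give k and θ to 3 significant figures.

k ≈ 13.6, θ ≈ 353

For Gamma(k, scale θ): mean = kθ, variance = kθ², so CV = 1/√k.
CV = SD/mean = 1300/4790 = 0.2714, hence k = 1/CV² = 13.6.
Then θ = mean/k = 4790/13.6 = 353.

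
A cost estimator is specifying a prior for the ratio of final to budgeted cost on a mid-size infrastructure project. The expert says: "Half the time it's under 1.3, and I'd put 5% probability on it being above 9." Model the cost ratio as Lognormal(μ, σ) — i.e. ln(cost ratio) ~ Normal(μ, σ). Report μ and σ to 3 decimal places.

μ ≈ 0.262, σ ≈ 1.176

If T ~ Lognormal(μ,σ) then ln T ~ Normal(μ,σ), so the p-quantile of ln T is μ + z_p·σ.
ln(1.3) = 0.2624 and ln(9) = 2.197; z_{0.5} = 0, z_{0.95} = 1.645.
σ = (2.197 − 0.2624)/(1.645 − (0)) = 1.176.
μ = 0.2624 − (0)·1.176 = 0.262.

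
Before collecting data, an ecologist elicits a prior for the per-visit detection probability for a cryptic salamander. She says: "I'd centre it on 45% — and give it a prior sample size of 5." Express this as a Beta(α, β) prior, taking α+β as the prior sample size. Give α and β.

Under the effective-sample-size interpretation, Beta(α, β) has prior mean α/(α+β) and prior sample size α+β.
So α+β = 5 and α/(α+β) = 0.45, giving α = 0.45·5 = 2.25 and β = 5 − 2.25 = 2.75.

α = 2.25, β = 2.75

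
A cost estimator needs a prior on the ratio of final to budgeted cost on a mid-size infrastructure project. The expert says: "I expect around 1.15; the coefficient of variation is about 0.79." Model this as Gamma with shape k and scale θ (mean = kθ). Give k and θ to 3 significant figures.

For Gamma(k, scale θ): mean = kθ, variance = kθ², so CV = 1/√k.
CV = 0.79, hence k = 1/CV² = 1.6.
Then θ = mean/k = 1.15/1.6 = 0.718.

k ≈ 1.6, θ ≈ 0.718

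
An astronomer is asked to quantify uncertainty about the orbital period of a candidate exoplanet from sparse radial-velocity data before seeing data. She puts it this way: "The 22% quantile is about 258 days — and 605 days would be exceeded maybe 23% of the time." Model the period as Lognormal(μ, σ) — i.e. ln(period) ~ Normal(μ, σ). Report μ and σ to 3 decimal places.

μ ≈ 5.988, σ ≈ 0.564

If T ~ Lognormal(μ,σ) then ln T ~ Normal(μ,σ), so the p-quantile of ln T is μ + z_p·σ.
ln(258) = 5.553 and ln(605) = 6.405; z_{0.22} = -0.7722, z_{0.77} = 0.7388.
σ = (6.405 − 5.553)/(0.7388 − (-0.7722)) = 0.564.
μ = 5.553 − (-0.7722)·0.564 = 5.988.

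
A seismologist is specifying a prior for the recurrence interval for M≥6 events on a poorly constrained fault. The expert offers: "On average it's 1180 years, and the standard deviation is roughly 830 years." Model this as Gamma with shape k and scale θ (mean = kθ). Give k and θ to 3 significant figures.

k ≈ 2.02, θ ≈ 584

For Gamma(k, scale θ): mean = kθ, variance = kθ², so CV = 1/√k.
CV = SD/mean = 830/1180 = 0.7034, hence k = 1/CV² = 2.02.
Then θ = mean/k = 1180/2.02 = 584.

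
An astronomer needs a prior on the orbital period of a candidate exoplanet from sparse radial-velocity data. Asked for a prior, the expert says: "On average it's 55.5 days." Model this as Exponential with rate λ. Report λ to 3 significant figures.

λ ≈ 0.018

Exponential mean = 1/λ, so λ = 1/55.5 = 0.018.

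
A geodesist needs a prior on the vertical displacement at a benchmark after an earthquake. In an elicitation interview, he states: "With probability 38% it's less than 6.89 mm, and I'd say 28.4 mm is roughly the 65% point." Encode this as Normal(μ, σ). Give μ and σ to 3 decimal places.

μ = 16.402, σ = 31.138

For Normal(μ,σ), the p-quantile is μ + z_p·σ. Here z_{0.38} = -0.3055, z_{0.65} = 0.3853.
So 6.89 = μ − 0.3055σ and 28.4 = μ + 0.3853σ.
Subtracting: σ = (28.4 − 6.89)/(0.3853 − (-0.3055)) = 31.138.
Then μ = 6.89 − (-0.3055)·31.138 = 16.402.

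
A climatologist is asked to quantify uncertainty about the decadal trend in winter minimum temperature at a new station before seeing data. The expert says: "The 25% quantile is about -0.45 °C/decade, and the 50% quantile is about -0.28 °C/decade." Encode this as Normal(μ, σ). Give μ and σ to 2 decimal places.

For Normal(μ,σ), the p-quantile is μ + z_p·σ. Here z_{0.25} = -0.6745, z_{0.5} = 0.
So -0.45 = μ − 0.6745σ and -0.28 = μ + 0σ.
Subtracting: σ = (-0.28 − -0.45)/(0 − (-0.6745)) = 0.25.
Then μ = -0.45 − (-0.6745)·0.25 = -0.28.

μ = -0.28, σ = 0.25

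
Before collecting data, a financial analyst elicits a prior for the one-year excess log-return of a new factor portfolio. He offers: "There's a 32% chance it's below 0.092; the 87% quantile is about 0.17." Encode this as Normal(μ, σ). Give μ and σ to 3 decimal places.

The p-quantile of Normal(μ,σ) is μ + z_p·σ, with z_{0.32} = -0.4677 and z_{0.87} = 1.126.
Eliminate σ: μ = (z₂·x₁ − z₁·x₂)/(z₂ − z₁) = (1.126·0.092 − (-0.4677)·0.17)/1.594 = 0.115.
Then σ = (x₂ − x₁)/(z₂ − z₁) = (0.17 − 0.092)/1.594 = 0.049.

μ = 0.115, σ = 0.049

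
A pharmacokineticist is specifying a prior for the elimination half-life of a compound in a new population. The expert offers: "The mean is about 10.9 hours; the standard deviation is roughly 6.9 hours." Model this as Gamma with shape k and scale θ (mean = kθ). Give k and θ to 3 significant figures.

k ≈ 2.5, θ ≈ 4.37

For Gamma(k, scale θ): mean = kθ, variance = kθ², so CV = 1/√k.
CV = SD/mean = 6.9/10.9 = 0.633, hence k = 1/CV² = 2.5.
Then θ = mean/k = 10.9/2.5 = 4.37.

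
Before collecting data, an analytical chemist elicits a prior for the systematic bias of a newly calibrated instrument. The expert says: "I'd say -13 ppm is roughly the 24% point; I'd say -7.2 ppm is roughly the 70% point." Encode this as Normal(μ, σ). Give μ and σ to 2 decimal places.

The p-quantile of Normal(μ,σ) is μ + z_p·σ, with z_{0.24} = -0.7063 and z_{0.7} = 0.5244.
Eliminate σ: μ = (z₂·x₁ − z₁·x₂)/(z₂ − z₁) = (0.5244·-13 − (-0.7063)·-7.2)/1.231 = -9.67.
Then σ = (x₂ − x₁)/(z₂ − z₁) = (-7.2 − -13)/1.231 = 4.71.

μ = -9.67, σ = 4.71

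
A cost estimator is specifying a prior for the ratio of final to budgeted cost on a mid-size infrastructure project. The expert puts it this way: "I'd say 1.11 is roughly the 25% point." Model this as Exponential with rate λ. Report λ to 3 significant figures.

P(T < 1.11) = 1 − e^(−λ·1.11) = 0.25, so λ = −ln(1−0.25)/1.11 = −ln(0.75)/1.11 = 0.259.

λ ≈ 0.259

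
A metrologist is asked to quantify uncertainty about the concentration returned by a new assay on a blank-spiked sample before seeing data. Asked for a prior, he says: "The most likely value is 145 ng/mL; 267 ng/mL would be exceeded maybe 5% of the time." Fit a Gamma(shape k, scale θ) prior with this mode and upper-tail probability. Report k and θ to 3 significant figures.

k ≈ 8.47, θ ≈ 19.4

Gamma(k,θ) with k>1 has mode (k−1)θ, so θ = 145/(k−1).
Need P(X < 267) = 0.95 with θ tied to k this way. Start at k = 2, θ = 145: P(X<267) ≈ 0.549.
Too low — raise k to concentrate. Iterating converges to k ≈ 8.47.
Then θ = 145/(8.47−1) ≈ 19.4.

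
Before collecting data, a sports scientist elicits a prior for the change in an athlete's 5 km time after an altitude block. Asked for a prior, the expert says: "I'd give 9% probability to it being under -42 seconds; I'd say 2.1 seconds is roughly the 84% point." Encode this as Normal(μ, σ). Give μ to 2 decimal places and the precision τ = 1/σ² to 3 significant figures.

μ = -16.68, τ = 0.0028

For Normal(μ,σ), the p-quantile is μ + z_p·σ. Here z_{0.09} = -1.341, z_{0.84} = 0.9945.
So -42 = μ − 1.341σ and 2.1 = μ + 0.9945σ.
Subtracting: σ = (2.1 − -42)/(0.9945 − (-1.341)) = 18.88.
Then μ = -42 − (-1.341)·18.88 = -16.68.
Precision τ = 1/σ² = 1/18.88² = 0.0028.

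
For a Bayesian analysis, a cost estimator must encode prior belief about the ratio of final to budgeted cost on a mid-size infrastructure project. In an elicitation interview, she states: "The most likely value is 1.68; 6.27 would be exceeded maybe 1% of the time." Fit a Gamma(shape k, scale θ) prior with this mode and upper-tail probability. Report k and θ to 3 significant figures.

Gamma(k,θ) with k>1 has mode (k−1)θ, so θ = 1.68/(k−1).
Need P(X < 6.27) = 0.99 with θ tied to k this way. Start at k = 2, θ = 1.68: P(X<6.27) ≈ 0.887.
Too low — raise k to concentrate. Iterating converges to k ≈ 3.46.
Then θ = 1.68/(3.46−1) ≈ 0.684.

k ≈ 3.46, θ ≈ 0.684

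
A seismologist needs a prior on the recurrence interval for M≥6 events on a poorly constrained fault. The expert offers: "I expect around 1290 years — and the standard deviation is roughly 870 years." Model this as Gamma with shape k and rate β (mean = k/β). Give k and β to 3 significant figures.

k ≈ 2.2, β ≈ 0.0017

For Gamma(k, rate β): mean = k/β, variance = k/β², so CV = 1/√k.
CV = SD/mean = 870/1290 = 0.6744, hence k = 1/CV² = 2.2.
Then β = k/mean = 2.2/1290 = 0.0017.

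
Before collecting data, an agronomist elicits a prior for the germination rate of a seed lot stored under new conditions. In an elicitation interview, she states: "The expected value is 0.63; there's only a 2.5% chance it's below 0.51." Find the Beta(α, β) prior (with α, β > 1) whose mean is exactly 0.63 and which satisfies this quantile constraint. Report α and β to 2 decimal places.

α ≈ 40.84, β ≈ 23.98

With mean 0.63 fixed, write α = 0.63s, β = 0.37s where s = α+β.
Need P(θ < 0.51) = 0.025 under Beta(0.63s, 0.37s). Normal approximation: (q−m)/√(m(1−m)/s) ≈ z_{0.025} = -1.96, so s ≈ 0.63·0.37·(-1.96)²/(0.51−0.63)² = 62.2.
At s = 62.2: P(θ<0.51) ≈ 0.027. Adjusting to match 0.025 gives s ≈ 64.82.
So α = 0.63·64.82 ≈ 40.84, β = 0.37·64.82 ≈ 23.98.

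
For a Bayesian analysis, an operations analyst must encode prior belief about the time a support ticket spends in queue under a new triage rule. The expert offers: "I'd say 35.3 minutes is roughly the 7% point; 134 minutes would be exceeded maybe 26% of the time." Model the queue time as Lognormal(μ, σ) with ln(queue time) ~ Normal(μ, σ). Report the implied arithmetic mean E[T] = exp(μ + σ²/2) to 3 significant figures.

E[T] ≈ 109 minutes

If T ~ Lognormal(μ,σ) then ln T ~ Normal(μ,σ), so the p-quantile of ln T is μ + z_p·σ.
ln(35.3) = 3.564 and ln(134) = 4.898; z_{0.07} = -1.476, z_{0.74} = 0.6433.
σ = (4.898 − 3.564)/(0.6433 − (-1.476)) = 0.629.
μ = 3.564 − (-1.476)·0.629 = 4.493.
E[T] = exp(μ + σ²/2) = exp(4.493 + 0.1981) = 109 minutes.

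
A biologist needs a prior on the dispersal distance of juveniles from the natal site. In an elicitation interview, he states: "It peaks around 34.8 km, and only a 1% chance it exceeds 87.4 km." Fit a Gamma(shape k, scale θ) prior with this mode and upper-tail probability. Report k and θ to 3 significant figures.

k ≈ 6.53, θ ≈ 6.29

Gamma(k,θ) with k>1 has mode (k−1)θ, so θ = 34.8/(k−1).
Need P(X < 87.4) = 0.99 with θ tied to k this way. Start at k = 2, θ = 34.8: P(X<87.4) ≈ 0.715.
Too low — raise k to concentrate. Iterating converges to k ≈ 6.53.
Then θ = 34.8/(6.53−1) ≈ 6.29.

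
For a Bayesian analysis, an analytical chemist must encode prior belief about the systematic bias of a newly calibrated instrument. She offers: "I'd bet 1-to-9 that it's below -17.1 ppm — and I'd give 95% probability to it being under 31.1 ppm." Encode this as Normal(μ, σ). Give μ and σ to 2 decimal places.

For Normal(μ,σ), the p-quantile is μ + z_p·σ. Here z_{0.1} = -1.282, z_{0.95} = 1.645.
So -17.1 = μ − 1.282σ and 31.1 = μ + 1.645σ.
Subtracting: σ = (31.1 − -17.1)/(1.645 − (-1.282)) = 16.47.
Then μ = -17.1 − (-1.282)·16.47 = 4.01.

μ = 4.01, σ = 16.47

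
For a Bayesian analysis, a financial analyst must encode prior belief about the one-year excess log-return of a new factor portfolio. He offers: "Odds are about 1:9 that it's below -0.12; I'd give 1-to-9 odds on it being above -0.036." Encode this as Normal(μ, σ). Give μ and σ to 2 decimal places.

For Normal(μ,σ), the p-quantile is μ + z_p·σ. Here z_{0.1} = -1.282, z_{0.9} = 1.282.
So -0.12 = μ − 1.282σ and -0.036 = μ + 1.282σ.
Subtracting: σ = (-0.036 − -0.12)/(1.282 − (-1.282)) = 0.03.
Then μ = -0.12 − (-1.282)·0.03 = -0.08.

μ = -0.08, σ = 0.03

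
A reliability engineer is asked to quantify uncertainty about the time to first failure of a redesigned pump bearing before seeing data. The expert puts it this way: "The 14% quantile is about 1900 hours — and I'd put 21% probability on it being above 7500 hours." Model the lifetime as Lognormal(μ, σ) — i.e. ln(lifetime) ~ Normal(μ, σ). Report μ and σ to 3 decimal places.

If T ~ Lognormal(μ,σ) then ln T ~ Normal(μ,σ), so the p-quantile of ln T is μ + z_p·σ.
ln(1900) = 7.55 and ln(7500) = 8.923; z_{0.14} = -1.08, z_{0.79} = 0.8064.
σ = (8.923 − 7.55)/(0.8064 − (-1.08)) = 0.728.
μ = 7.55 − (-1.08)·0.728 = 8.336.

μ ≈ 8.336, σ ≈ 0.728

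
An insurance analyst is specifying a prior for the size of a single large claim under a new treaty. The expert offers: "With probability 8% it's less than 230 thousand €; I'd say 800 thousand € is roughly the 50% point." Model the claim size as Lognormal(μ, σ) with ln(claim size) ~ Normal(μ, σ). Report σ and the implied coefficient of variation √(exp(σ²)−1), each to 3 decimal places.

σ ≈ 0.887, CV ≈ 1.094

If T ~ Lognormal(μ,σ) then ln T ~ Normal(μ,σ), so the p-quantile of ln T is μ + z_p·σ.
ln(230) = 5.438 and ln(800) = 6.685; z_{0.08} = -1.405, z_{0.5} = 0.
σ = (6.685 − 5.438)/(0 − (-1.405)) = 0.887.
μ = 5.438 − (-1.405)·0.887 = 6.685.
CV = √(exp(σ²)−1) = √(exp(0.7871)−1) = 1.094.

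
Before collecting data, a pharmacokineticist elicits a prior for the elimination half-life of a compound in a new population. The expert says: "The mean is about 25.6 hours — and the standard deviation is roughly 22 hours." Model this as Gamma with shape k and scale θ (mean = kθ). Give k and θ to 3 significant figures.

k ≈ 1.35, θ ≈ 18.9

For Gamma(k, scale θ): mean = kθ, variance = kθ², so CV = 1/√k.
CV = SD/mean = 22/25.6 = 0.8594, hence k = 1/CV² = 1.35.
Then θ = mean/k = 25.6/1.35 = 18.9.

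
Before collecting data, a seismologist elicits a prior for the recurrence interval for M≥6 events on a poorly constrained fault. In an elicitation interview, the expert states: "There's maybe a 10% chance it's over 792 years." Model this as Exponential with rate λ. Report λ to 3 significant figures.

P(T > 792.0) = e^(−λ·792.0) = 0.1, so λ = −ln(0.1)/792.0 = 0.00291.

λ ≈ 0.00291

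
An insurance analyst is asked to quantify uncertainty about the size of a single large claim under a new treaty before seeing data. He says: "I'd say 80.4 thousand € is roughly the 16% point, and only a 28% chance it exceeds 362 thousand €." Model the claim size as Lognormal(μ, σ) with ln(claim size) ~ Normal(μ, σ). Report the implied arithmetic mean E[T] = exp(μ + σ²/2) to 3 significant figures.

E[T] ≈ 327 thousand €

If T ~ Lognormal(μ,σ) then ln T ~ Normal(μ,σ), so the p-quantile of ln T is μ + z_p·σ.
ln(80.4) = 4.387 and ln(362) = 5.892; z_{0.16} = -0.9945, z_{0.72} = 0.5828.
σ = (5.892 − 4.387)/(0.5828 − (-0.9945)) = 0.954.
μ = 4.387 − (-0.9945)·0.954 = 5.336.
E[T] = exp(μ + σ²/2) = exp(5.336 + 0.4550) = 327 thousand €.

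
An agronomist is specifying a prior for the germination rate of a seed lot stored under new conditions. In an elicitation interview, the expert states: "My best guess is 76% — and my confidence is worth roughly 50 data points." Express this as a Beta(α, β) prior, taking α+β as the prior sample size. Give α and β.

Under the effective-sample-size interpretation, Beta(α, β) has prior mean α/(α+β) and prior sample size α+β.
So α+β = 50 and α/(α+β) = 0.76, giving α = 0.76·50 = 38 and β = 50 − 38 = 12.

α = 38, β = 12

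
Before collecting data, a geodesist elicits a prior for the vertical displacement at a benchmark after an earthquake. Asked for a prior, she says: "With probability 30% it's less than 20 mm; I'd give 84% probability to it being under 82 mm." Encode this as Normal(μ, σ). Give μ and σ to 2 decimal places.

μ = 41.41, σ = 40.82

For Normal(μ,σ), the p-quantile is μ + z_p·σ. Here z_{0.3} = -0.5244, z_{0.84} = 0.9945.
So 20 = μ − 0.5244σ and 82 = μ + 0.9945σ.
Subtracting: σ = (82 − 20)/(0.9945 − (-0.5244)) = 40.82.
Then μ = 20 − (-0.5244)·40.82 = 41.41.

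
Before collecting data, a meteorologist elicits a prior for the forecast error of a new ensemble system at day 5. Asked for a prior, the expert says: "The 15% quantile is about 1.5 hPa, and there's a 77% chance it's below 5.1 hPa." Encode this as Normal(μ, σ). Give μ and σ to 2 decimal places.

μ = 3.60, σ = 2.03

The p-quantile of Normal(μ,σ) is μ + z_p·σ, with z_{0.15} = -1.036 and z_{0.77} = 0.7388.
Eliminate σ: μ = (z₂·x₁ − z₁·x₂)/(z₂ − z₁) = (0.7388·1.5 − (-1.036)·5.1)/1.775 = 3.60.
Then σ = (x₂ − x₁)/(z₂ − z₁) = (5.1 − 1.5)/1.775 = 2.03.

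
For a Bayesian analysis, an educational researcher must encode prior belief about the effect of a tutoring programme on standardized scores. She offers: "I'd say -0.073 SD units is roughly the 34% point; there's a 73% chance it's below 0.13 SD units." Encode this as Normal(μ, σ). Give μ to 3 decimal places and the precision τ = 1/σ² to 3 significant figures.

μ = 0.009, τ = 25.5

For Normal(μ,σ), the p-quantile is μ + z_p·σ. Here z_{0.34} = -0.4125, z_{0.73} = 0.6128.
So -0.073 = μ − 0.4125σ and 0.13 = μ + 0.6128σ.
Subtracting: σ = (0.13 − -0.073)/(0.6128 − (-0.4125)) = 0.198.
Then μ = -0.073 − (-0.4125)·0.198 = 0.009.
Precision τ = 1/σ² = 1/0.198² = 25.5.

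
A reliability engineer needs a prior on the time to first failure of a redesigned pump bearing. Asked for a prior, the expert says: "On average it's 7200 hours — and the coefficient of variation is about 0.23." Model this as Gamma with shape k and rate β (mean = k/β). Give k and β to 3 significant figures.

For Gamma(k, rate β): mean = k/β, variance = k/β², so CV = 1/√k.
CV = 0.23, hence k = 1/CV² = 18.9.
Then β = k/mean = 18.9/7200 = 0.00263.

k ≈ 18.9, β ≈ 0.00263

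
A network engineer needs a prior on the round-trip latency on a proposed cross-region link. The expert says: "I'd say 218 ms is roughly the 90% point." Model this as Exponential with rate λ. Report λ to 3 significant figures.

λ ≈ 0.0106

P(T < 218.0) = 1 − e^(−λ·218.0) = 0.9, so λ = −ln(1−0.9)/218.0 = −ln(0.1)/218.0 = 0.0106.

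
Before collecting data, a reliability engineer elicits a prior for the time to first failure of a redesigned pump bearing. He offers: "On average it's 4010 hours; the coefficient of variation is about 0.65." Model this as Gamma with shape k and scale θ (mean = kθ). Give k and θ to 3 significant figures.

For Gamma(k, scale θ): mean = kθ, variance = kθ², so CV = 1/√k.
CV = 0.65, hence k = 1/CV² = 2.37.
Then θ = mean/k = 4010/2.37 = 1690.

k ≈ 2.37, θ ≈ 1690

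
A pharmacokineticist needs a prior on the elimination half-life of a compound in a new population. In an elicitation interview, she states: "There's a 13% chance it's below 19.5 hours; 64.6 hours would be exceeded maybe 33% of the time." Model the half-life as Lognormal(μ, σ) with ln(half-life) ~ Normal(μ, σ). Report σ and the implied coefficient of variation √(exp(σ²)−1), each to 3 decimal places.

If T ~ Lognormal(μ,σ) then ln T ~ Normal(μ,σ), so the p-quantile of ln T is μ + z_p·σ.
ln(19.5) = 2.97 and ln(64.6) = 4.168; z_{0.13} = -1.126, z_{0.67} = 0.4399.
σ = (4.168 − 2.97)/(0.4399 − (-1.126)) = 0.765.
μ = 2.97 − (-1.126)·0.765 = 3.832.
CV = √(exp(σ²)−1) = √(exp(0.5848)−1) = 0.891.

σ ≈ 0.765, CV ≈ 0.891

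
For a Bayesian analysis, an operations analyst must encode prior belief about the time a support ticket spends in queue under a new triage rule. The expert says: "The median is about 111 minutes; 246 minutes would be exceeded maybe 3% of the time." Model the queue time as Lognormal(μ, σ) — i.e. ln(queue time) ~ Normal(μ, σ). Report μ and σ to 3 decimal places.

μ ≈ 4.710, σ ≈ 0.423

If T ~ Lognormal(μ,σ) then ln T ~ Normal(μ,σ), so the p-quantile of ln T is μ + z_p·σ.
ln(111) = 4.71 and ln(246) = 5.505; z_{0.5} = 0, z_{0.97} = 1.881.
σ = (5.505 − 4.71)/(1.881 − (0)) = 0.423.
μ = 4.71 − (0)·0.423 = 4.710.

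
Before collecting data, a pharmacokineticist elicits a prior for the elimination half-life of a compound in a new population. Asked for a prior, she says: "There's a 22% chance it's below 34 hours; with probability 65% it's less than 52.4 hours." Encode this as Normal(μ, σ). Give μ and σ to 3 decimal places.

The p-quantile of Normal(μ,σ) is μ + z_p·σ, with z_{0.22} = -0.7722 and z_{0.65} = 0.3853.
Eliminate σ: μ = (z₂·x₁ − z₁·x₂)/(z₂ − z₁) = (0.3853·34 − (-0.7722)·52.4)/1.158 = 46.275.
Then σ = (x₂ − x₁)/(z₂ − z₁) = (52.4 − 34)/1.158 = 15.896.

μ = 46.275, σ = 15.896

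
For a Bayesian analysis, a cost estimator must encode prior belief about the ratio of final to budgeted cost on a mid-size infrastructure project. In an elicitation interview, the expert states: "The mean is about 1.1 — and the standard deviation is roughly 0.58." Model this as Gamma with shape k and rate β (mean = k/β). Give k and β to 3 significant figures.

k ≈ 3.6, β ≈ 3.27

For Gamma(k, rate β): mean = k/β, variance = k/β², so CV = 1/√k.
CV = SD/mean = 0.58/1.1 = 0.5273, hence k = 1/CV² = 3.6.
Then β = k/mean = 3.6/1.1 = 3.27.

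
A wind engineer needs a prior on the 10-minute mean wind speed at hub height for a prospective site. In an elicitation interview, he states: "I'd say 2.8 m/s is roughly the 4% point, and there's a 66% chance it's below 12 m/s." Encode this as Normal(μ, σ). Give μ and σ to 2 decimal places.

μ = 10.25, σ = 4.25

For Normal(μ,σ), the p-quantile is μ + z_p·σ. Here z_{0.04} = -1.751, z_{0.66} = 0.4125.
So 2.8 = μ − 1.751σ and 12 = μ + 0.4125σ.
Subtracting: σ = (12 − 2.8)/(0.4125 − (-1.751)) = 4.25.
Then μ = 2.8 − (-1.751)·4.25 = 10.25.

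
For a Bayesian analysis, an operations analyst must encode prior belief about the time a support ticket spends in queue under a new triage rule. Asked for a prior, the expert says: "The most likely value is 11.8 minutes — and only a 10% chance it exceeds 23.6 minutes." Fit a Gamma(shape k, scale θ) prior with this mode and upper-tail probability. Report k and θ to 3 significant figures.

Gamma(k,θ) with k>1 has mode (k−1)θ, so θ = 11.8/(k−1).
Need P(X < 23.6) = 0.9 with θ tied to k this way. Start at k = 2, θ = 11.8: P(X<23.6) ≈ 0.594.
Too low — raise k to concentrate. Iterating converges to k ≈ 4.99.
Then θ = 11.8/(4.99−1) ≈ 2.96.

k ≈ 4.99, θ ≈ 2.96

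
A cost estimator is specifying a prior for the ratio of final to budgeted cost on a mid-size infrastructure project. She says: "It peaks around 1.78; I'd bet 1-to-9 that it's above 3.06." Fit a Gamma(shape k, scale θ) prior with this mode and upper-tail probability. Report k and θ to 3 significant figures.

Gamma(k,θ) with k>1 has mode (k−1)θ, so θ = 1.78/(k−1).
Need P(X < 3.06) = 0.9 with θ tied to k this way. Start at k = 2, θ = 1.78: P(X<3.06) ≈ 0.513.
Too low — raise k to concentrate. Iterating converges to k ≈ 7.46.
Then θ = 1.78/(7.46−1) ≈ 0.276.

k ≈ 7.46, θ ≈ 0.276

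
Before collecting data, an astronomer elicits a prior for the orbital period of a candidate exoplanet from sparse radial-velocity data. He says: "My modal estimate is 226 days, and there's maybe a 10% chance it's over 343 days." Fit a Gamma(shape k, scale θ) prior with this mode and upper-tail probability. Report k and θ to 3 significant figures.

k ≈ 11.7, θ ≈ 21.1

Gamma(k,θ) with k>1 has mode (k−1)θ, so θ = 226/(k−1).
Need P(X < 343) = 0.9 with θ tied to k this way. Start at k = 2, θ = 226: P(X<343) ≈ 0.448.
Too low — raise k to concentrate. Iterating converges to k ≈ 11.7.
Then θ = 226/(11.7−1) ≈ 21.1.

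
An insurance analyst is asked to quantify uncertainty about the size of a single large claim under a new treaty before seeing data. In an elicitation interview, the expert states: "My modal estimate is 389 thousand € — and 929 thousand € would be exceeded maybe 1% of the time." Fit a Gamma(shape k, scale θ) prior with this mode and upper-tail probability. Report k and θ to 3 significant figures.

Gamma(k,θ) with k>1 has mode (k−1)θ, so θ = 389/(k−1).
Need P(X < 929) = 0.99 with θ tied to k this way. Start at k = 2, θ = 389: P(X<929) ≈ 0.689.
Too low — raise k to concentrate. Iterating converges to k ≈ 7.25.
Then θ = 389/(7.25−1) ≈ 62.2.

k ≈ 7.25, θ ≈ 62.2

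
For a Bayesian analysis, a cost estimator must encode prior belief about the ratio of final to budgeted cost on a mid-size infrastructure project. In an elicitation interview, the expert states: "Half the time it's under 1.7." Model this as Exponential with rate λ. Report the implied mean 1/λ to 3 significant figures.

mean ≈ 2.45

Exponential median = ln 2 / λ, so λ = ln 2 / 1.7 = 0.408.
Mean = 1/λ = 2.45.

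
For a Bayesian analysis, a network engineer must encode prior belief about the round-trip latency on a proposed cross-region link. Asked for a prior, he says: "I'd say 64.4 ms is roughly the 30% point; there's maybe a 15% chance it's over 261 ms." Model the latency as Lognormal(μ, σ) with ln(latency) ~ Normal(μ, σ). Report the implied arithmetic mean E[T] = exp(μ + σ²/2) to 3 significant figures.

E[T] ≈ 154 ms

If T ~ Lognormal(μ,σ) then ln T ~ Normal(μ,σ), so the p-quantile of ln T is μ + z_p·σ.
ln(64.4) = 4.165 and ln(261) = 5.565; z_{0.3} = -0.5244, z_{0.85} = 1.036.
σ = (5.565 − 4.165)/(1.036 − (-0.5244)) = 0.897.
μ = 4.165 − (-0.5244)·0.897 = 4.635.
E[T] = exp(μ + σ²/2) = exp(4.635 + 0.4019) = 154 ms.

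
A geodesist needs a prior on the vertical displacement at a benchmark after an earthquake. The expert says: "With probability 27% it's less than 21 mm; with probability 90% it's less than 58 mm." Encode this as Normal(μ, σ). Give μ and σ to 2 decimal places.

The p-quantile of Normal(μ,σ) is μ + z_p·σ, with z_{0.27} = -0.6128 and z_{0.9} = 1.282.
Eliminate σ: μ = (z₂·x₁ − z₁·x₂)/(z₂ − z₁) = (1.282·21 − (-0.6128)·58)/1.894 = 32.97.
Then σ = (x₂ − x₁)/(z₂ − z₁) = (58 − 21)/1.894 = 19.53.

μ = 32.97, σ = 19.53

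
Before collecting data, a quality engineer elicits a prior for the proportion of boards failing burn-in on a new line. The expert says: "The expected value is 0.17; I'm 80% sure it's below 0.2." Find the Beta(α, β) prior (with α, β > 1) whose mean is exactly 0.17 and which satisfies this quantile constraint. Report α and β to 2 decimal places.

α ≈ 17.99, β ≈ 87.82

With mean 0.17 fixed, write α = 0.17s, β = 0.83s where s = α+β.
Need P(θ < 0.2) = 0.8 under Beta(0.17s, 0.83s). Normal approximation: (q−m)/√(m(1−m)/s) ≈ z_{0.8} = 0.842, so s ≈ 0.17·0.83·(0.842)²/(0.2−0.17)² = 111.0.
At s = 111.0: P(θ<0.2) ≈ 0.805. Adjusting to match 0.8 gives s ≈ 105.81.
So α = 0.17·105.81 ≈ 17.99, β = 0.83·105.81 ≈ 87.82.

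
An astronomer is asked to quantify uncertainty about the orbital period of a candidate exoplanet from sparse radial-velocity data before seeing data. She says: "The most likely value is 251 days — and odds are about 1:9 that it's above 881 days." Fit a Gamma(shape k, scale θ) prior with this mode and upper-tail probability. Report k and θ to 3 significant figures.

Gamma(k,θ) with k>1 has mode (k−1)θ, so θ = 251/(k−1).
Need P(X < 881) = 0.9 with θ tied to k this way. Start at k = 2, θ = 251: P(X<881) ≈ 0.865.
Too low — raise k to concentrate. Iterating converges to k ≈ 2.19.
Then θ = 251/(2.19−1) ≈ 212.

k ≈ 2.19, θ ≈ 212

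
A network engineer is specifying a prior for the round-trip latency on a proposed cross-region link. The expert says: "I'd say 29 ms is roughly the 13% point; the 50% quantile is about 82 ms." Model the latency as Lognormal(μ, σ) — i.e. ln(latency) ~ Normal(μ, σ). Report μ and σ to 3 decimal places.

μ ≈ 4.407, σ ≈ 0.923

If T ~ Lognormal(μ,σ) then ln T ~ Normal(μ,σ), so the p-quantile of ln T is μ + z_p·σ.
ln(29) = 3.367 and ln(82) = 4.407; z_{0.13} = -1.126, z_{0.5} = 0.
σ = (4.407 − 3.367)/(0 − (-1.126)) = 0.923.
μ = 3.367 − (-1.126)·0.923 = 4.407.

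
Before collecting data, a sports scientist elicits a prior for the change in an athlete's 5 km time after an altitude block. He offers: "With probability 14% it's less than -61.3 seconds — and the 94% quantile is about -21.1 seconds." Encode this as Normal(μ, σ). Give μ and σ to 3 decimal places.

μ = -44.819, σ = 15.256

The p-quantile of Normal(μ,σ) is μ + z_p·σ, with z_{0.14} = -1.08 and z_{0.94} = 1.555.
Eliminate σ: μ = (z₂·x₁ − z₁·x₂)/(z₂ − z₁) = (1.555·-61.3 − (-1.08)·-21.1)/2.635 = -44.819.
Then σ = (x₂ − x₁)/(z₂ − z₁) = (-21.1 − -61.3)/2.635 = 15.256.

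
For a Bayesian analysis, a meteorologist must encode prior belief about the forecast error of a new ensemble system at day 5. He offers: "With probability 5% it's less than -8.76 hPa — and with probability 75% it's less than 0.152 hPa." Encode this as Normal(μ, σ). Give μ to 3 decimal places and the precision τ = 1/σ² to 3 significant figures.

μ = -2.440, τ = 0.0677

For Normal(μ,σ), the p-quantile is μ + z_p·σ. Here z_{0.05} = -1.645, z_{0.75} = 0.6745.
So -8.76 = μ − 1.645σ and 0.152 = μ + 0.6745σ.
Subtracting: σ = (0.152 − -8.76)/(0.6745 − (-1.645)) = 3.842.
Then μ = -8.76 − (-1.645)·3.842 = -2.440.
Precision τ = 1/σ² = 1/3.842² = 0.0677.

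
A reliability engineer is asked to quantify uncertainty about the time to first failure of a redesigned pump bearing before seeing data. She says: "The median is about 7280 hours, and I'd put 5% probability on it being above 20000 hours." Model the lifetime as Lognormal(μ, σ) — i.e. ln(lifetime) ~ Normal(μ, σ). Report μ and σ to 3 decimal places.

If T ~ Lognormal(μ,σ) then ln T ~ Normal(μ,σ), so the p-quantile of ln T is μ + z_p·σ.
ln(7280) = 8.893 and ln(20000) = 9.903; z_{0.5} = 0, z_{0.95} = 1.645.
σ = (9.903 − 8.893)/(1.645 − (0)) = 0.614.
μ = 8.893 − (0)·0.614 = 8.893.

μ ≈ 8.893, σ ≈ 0.614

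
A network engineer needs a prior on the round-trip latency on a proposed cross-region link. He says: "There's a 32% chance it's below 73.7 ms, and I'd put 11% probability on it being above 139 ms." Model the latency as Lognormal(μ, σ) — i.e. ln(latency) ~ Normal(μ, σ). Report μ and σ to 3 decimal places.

If T ~ Lognormal(μ,σ) then ln T ~ Normal(μ,σ), so the p-quantile of ln T is μ + z_p·σ.
ln(73.7) = 4.3 and ln(139) = 4.934; z_{0.32} = -0.4677, z_{0.89} = 1.227.
σ = (4.934 − 4.3)/(1.227 − (-0.4677)) = 0.374.
μ = 4.3 − (-0.4677)·0.374 = 4.475.

μ ≈ 4.475, σ ≈ 0.374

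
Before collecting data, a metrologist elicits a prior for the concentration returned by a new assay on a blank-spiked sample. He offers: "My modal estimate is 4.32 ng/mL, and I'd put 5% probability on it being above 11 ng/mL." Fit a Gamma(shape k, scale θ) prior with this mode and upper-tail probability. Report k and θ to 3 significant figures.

Gamma(k,θ) with k>1 has mode (k−1)θ, so θ = 4.32/(k−1).
Need P(X < 11) = 0.95 with θ tied to k this way. Start at k = 2, θ = 4.32: P(X<11) ≈ 0.722.
Too low — raise k to concentrate. Iterating converges to k ≈ 4.1.
Then θ = 4.32/(4.1−1) ≈ 1.39.

k ≈ 4.1, θ ≈ 1.39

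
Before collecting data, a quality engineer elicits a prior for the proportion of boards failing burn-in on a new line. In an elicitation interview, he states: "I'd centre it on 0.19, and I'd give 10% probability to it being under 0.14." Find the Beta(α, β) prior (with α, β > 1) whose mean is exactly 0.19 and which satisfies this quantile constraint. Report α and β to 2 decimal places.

With mean 0.19 fixed, write α = 0.19s, β = 0.81s where s = α+β.
Need P(θ < 0.14) = 0.1 under Beta(0.19s, 0.81s). Normal approximation: (q−m)/√(m(1−m)/s) ≈ z_{0.1} = -1.28, so s ≈ 0.19·0.81·(-1.28)²/(0.14−0.19)² = 101.1.
At s = 101.1: P(θ<0.14) ≈ 0.092. Adjusting to match 0.1 gives s ≈ 94.50.
So α = 0.19·94.50 ≈ 17.95, β = 0.81·94.50 ≈ 76.54.

α ≈ 17.95, β ≈ 76.54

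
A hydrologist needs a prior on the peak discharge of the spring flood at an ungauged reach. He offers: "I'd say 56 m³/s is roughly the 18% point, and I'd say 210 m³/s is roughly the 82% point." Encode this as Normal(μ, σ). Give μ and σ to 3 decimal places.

μ = 133.000, σ = 84.119

For Normal(μ,σ), the p-quantile is μ + z_p·σ. Here z_{0.18} = -0.9154, z_{0.82} = 0.9154.
So 56 = μ − 0.9154σ and 210 = μ + 0.9154σ.
Subtracting: σ = (210 − 56)/(0.9154 − (-0.9154)) = 84.119.
Then μ = 56 − (-0.9154)·84.119 = 133.000.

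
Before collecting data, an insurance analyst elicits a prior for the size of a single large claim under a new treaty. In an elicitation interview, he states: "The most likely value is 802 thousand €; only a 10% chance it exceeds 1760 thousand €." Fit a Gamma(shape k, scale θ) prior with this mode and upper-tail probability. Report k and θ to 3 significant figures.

Gamma(k,θ) with k>1 has mode (k−1)θ, so θ = 802/(k−1).
Need P(X < 1760) = 0.9 with θ tied to k this way. Start at k = 2, θ = 802: P(X<1760) ≈ 0.644.
Too low — raise k to concentrate. Iterating converges to k ≈ 4.11.
Then θ = 802/(4.11−1) ≈ 258.

k ≈ 4.11, θ ≈ 258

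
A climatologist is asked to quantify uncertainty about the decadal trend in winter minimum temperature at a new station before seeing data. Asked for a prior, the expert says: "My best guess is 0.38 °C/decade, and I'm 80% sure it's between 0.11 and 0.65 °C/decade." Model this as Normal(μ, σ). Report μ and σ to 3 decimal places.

μ = 0.380, σ = 0.211

A symmetric 80% interval runs μ ± z·σ with z = 1.282.
Half-width = 0.27, so σ = 0.27/1.282 = 0.211.
μ is the stated best guess, 0.380.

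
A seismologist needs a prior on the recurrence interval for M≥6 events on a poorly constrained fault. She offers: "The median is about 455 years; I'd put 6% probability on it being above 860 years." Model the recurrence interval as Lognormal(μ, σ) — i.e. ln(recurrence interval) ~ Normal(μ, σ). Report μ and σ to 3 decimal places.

μ ≈ 6.120, σ ≈ 0.409

If T ~ Lognormal(μ,σ) then ln T ~ Normal(μ,σ), so the p-quantile of ln T is μ + z_p·σ.
ln(455) = 6.12 and ln(860) = 6.757; z_{0.5} = 0, z_{0.94} = 1.555.
σ = (6.757 − 6.12)/(1.555 − (0)) = 0.409.
μ = 6.12 − (0)·0.409 = 6.120.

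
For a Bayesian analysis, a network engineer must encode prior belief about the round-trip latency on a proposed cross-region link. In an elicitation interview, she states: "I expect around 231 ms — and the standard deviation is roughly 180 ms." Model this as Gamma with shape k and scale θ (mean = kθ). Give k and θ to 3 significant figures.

k ≈ 1.65, θ ≈ 140

For Gamma(k, scale θ): mean = kθ, variance = kθ², so CV = 1/√k.
CV = SD/mean = 180/231 = 0.7792, hence k = 1/CV² = 1.65.
Then θ = mean/k = 231/1.65 = 140.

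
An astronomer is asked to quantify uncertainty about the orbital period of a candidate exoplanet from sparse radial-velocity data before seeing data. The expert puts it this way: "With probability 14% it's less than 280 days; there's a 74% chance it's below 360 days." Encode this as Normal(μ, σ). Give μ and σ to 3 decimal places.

μ = 330.141, σ = 46.413

The p-quantile of Normal(μ,σ) is μ + z_p·σ, with z_{0.14} = -1.08 and z_{0.74} = 0.6433.
Eliminate σ: μ = (z₂·x₁ − z₁·x₂)/(z₂ − z₁) = (0.6433·280 − (-1.08)·360)/1.724 = 330.141.
Then σ = (x₂ − x₁)/(z₂ − z₁) = (360 − 280)/1.724 = 46.413.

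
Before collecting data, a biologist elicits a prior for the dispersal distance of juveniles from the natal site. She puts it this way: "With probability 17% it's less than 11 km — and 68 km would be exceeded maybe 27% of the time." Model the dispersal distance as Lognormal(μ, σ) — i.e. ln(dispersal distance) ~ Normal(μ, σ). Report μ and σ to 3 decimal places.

μ ≈ 3.507, σ ≈ 1.163

If T ~ Lognormal(μ,σ) then ln T ~ Normal(μ,σ), so the p-quantile of ln T is μ + z_p·σ.
ln(11) = 2.398 and ln(68) = 4.22; z_{0.17} = -0.9542, z_{0.73} = 0.6128.
σ = (4.22 − 2.398)/(0.6128 − (-0.9542)) = 1.163.
μ = 2.398 − (-0.9542)·1.163 = 3.507.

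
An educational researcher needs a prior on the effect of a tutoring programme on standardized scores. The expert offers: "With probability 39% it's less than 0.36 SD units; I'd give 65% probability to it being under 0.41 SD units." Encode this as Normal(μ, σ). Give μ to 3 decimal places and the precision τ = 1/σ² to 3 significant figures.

μ = 0.381, τ = 177

For Normal(μ,σ), the p-quantile is μ + z_p·σ. Here z_{0.39} = -0.2793, z_{0.65} = 0.3853.
So 0.36 = μ − 0.2793σ and 0.41 = μ + 0.3853σ.
Subtracting: σ = (0.41 − 0.36)/(0.3853 − (-0.2793)) = 0.075.
Then μ = 0.36 − (-0.2793)·0.075 = 0.381.
Precision τ = 1/σ² = 1/0.07523² = 177.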